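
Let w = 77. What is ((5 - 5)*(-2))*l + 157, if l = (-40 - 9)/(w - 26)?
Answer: 157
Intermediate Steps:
l = -49/51 (l = (-40 - 9)/(77 - 26) = -49/51 ≈ -0.96078)
((5 - 5)*(-2))*l + 157 = ((5 - 5)*(-2))*(-49/51) + 157 = (0*(-2))*(-49/51) + 157 = 0*(-49/51) + 157 = 0 + 157 = 157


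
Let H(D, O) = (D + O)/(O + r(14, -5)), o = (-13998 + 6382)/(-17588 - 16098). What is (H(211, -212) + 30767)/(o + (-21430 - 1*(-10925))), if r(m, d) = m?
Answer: -102605315881/35032517586 ≈ -2.9289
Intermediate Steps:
o = 3808/16843 (o = -7616/(-33686) = -7616*(-1/33686) = 3808/16843 ≈ 0.22609)
H(D, O) = (D + O)/(14 + O) (H(D, O) = (D + O)/(O + 14) = (D + O)/(14 + O))
(H(211, -212) + 30767)/(o + (-21430 - 1*(-10925))) = ((211 - 212)/(14 - 212) + 30767)/(3808/16843 + (-21430 - 1*(-10925))) = (-1/(-198) + 30767)/(3808/16843 + (-21430 + 10925)) = (-1/198*(-1) + 30767)/(3808/16843 - 10505) = (1/198 + 30767)/(-176931907/16843) = (6091867/198)*(-16843/176931907) = -102605315881/35032517586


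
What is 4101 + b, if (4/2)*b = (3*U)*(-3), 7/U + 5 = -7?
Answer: 32829/8 ≈ 4103.6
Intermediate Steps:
U = -7/12 (U = 7/(-5 - 7) = 7/(-12) = 7*(-1/12) = -7/12 ≈ -0.58333)
b = 21/8 (b = ((3*(-7/12))*(-3))/2 = (-7/4*(-3))/2 = (½)*(21/4) = 21/8 ≈ 2.6250)
4101 + b = 4101 + 21/8 = 32829/8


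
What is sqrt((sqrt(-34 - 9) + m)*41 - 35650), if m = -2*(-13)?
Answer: sqrt(-34584 + 41*I*sqrt(43)) ≈ 0.7229 + 185.97*I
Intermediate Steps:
m = 26
sqrt((sqrt(-34 - 9) + m)*41 - 35650) = sqrt((sqrt(-34 - 9) + 26)*41 - 35650) = sqrt((sqrt(-43) + 26)*41 - 35650) = sqrt((I*sqrt(43) + 26)*41 - 35650) = sqrt((26 + I*sqrt(43))*41 - 35650) = sqrt((1066 + 41*I*sqrt(43)) - 35650) = sqrt(-34584 + 41*I*sqrt(43))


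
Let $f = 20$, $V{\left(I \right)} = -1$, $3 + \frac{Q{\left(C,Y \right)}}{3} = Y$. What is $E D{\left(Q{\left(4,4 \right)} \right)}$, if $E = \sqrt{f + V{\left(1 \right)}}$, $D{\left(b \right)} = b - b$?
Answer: $0$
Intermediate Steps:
$Q{\left(C,Y \right)} = -9 + 3 Y$
$D{\left(b \right)} = 0$
$E = \sqrt{19}$ ($E = \sqrt{20 - 1} = \sqrt{19} \approx 4.3589$)
$E D{\left(Q{\left(4,4 \right)} \right)} = \sqrt{19} \cdot 0 = 0$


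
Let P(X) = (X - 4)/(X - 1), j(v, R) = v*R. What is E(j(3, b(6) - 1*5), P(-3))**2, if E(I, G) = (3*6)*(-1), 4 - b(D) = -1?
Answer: 324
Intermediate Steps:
b(D) = 5 (b(D) = 4 - 1*(-1) = 4 + 1 = 5)
j(v, R) = R*v
P(X) = (-4 + X)/(-1 + X)
E(I, G) = -18 (E(I, G) = 18*(-1) = -18)
E(j(3, b(6) - 1*5), P(-3))**2 = (-18)**2 = 324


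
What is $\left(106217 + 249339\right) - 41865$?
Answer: $313691$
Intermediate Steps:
$\left(106217 + 249339\right) - 41865 = 355556 - 41865 = 313691$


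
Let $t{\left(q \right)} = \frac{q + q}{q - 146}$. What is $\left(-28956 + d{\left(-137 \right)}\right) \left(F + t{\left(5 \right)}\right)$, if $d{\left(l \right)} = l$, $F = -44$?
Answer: $\frac{3846466}{3} \approx 1.2822 \cdot 10^{6}$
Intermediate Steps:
$t{\left(q \right)} = \frac{2 q}{-146 + q}$
$\left(-28956 + d{\left(-137 \right)}\right) \left(F + t{\left(5 \right)}\right) = \left(-28956 - 137\right) \left(-44 + 2 \cdot 5 \frac{1}{-146 + 5}\right) = - 29093 \left(-44 + 2 \cdot 5 \frac{1}{-141}\right) = - 29093 \left(-44 + 2 \cdot 5 \left(- \frac{1}{141}\right)\right) = - 29093 \left(-44 - \frac{10}{141}\right) = \left(-29093\right) \left(- \frac{6214}{141}\right) = \frac{3846466}{3}$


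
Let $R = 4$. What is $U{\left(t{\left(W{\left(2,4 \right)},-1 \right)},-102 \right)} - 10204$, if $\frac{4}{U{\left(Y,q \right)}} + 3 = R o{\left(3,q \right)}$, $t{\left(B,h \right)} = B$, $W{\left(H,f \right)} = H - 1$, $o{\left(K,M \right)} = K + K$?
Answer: $- \frac{214280}{21} \approx -10204.0$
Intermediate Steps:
$o{\left(K,M \right)} = 2 K$
$W{\left(H,f \right)} = -1 + H$ ($W{\left(H,f \right)} = H - 1 = -1 + H$)
$U{\left(Y,q \right)} = \frac{4}{21}$ ($U{\left(Y,q \right)} = \frac{4}{-3 + 4 \cdot 2 \cdot 3} = \frac{4}{-3 + 4 \cdot 6} = \frac{4}{-3 + 24} = \frac{4}{21}$)
$U{\left(t{\left(W{\left(2,4 \right)},-1 \right)},-102 \right)} - 10204 = \frac{4}{21} - 10204 = - \frac{214280}{21}$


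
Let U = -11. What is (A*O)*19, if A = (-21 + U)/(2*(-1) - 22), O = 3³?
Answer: 684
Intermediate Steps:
O = 27
A = 4/3 (A = (-21 - 11)/(2*(-1) - 22) = -32/(-2 - 22) = -32/(-24) = -32*(-1/24) = 4/3 ≈ 1.3333)
(A*O)*19 = ((4/3)*27)*19 = 36*19 = 684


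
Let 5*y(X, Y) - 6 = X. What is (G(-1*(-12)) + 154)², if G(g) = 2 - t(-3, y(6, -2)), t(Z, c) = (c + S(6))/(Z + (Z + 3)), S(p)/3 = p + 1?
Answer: 670761/25 ≈ 26830.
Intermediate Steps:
S(p) = 3 + 3*p (S(p) = 3*(p + 1) = 3*(1 + p) = 3 + 3*p)
y(X, Y) = 6/5 + X/5
t(Z, c) = (21 + c)/(3 + 2*Z) (t(Z, c) = (c + (3 + 3*6))/(Z + (Z + 3)) = (c + (3 + 18))/(Z + (3 + Z)) = (c + 21)/(3 + 2*Z) = (21 + c)/(3 + 2*Z))
G(g) = 49/5 (G(g) = 2 - (21 + (6/5 + (⅕)*6))/(3 + 2*(-3)) = 2 - (21 + (6/5 + 6/5))/(3 - 6) = 2 - (21 + 12/5)/(-3) = 2 - (-1)*117/(3*5) = 2 - 1*(-39/5) = 2 + 39/5 = 49/5)
(G(-1*(-12)) + 154)² = (49/5 + 154)² = (819/5)² = 670761/25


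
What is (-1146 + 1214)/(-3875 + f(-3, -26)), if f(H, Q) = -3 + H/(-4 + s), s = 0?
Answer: -272/15509 ≈ -0.017538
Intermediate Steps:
f(H, Q) = -3 - H/4 (f(H, Q) = -3 + H/(-4 + 0) = -3 + H/(-4) = -3 - H/4)
(-1146 + 1214)/(-3875 + f(-3, -26)) = (-1146 + 1214)/(-3875 + (-3 - ¼*(-3))) = 68/(-3875 + (-3 + ¾)) = 68/(-3875 - 9/4) = 68/(-15509/4) = 68*(-4/15509) = -272/15509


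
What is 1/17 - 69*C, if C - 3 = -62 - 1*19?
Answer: 91495/17 ≈ 5382.1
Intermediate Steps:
C = -78 (C = 3 + (-62 - 1*19) = 3 + (-62 - 19) = 3 - 81 = -78)
1/17 - 69*C = 1/17 - 69*(-78) = 1/17 + 5382 = 91495/17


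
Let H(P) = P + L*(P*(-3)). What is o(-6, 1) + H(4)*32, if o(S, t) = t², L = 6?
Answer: -2175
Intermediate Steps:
H(P) = -17*P (H(P) = P + 6*(P*(-3)) = P + 6*(-3*P) = P - 18*P = -17*P)
o(-6, 1) + H(4)*32 = 1² - 17*4*32 = 1 - 68*32 = 1 - 2176 = -2175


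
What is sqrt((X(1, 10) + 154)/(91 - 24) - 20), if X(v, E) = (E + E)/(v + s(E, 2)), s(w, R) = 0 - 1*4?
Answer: I*sqrt(719178)/201 ≈ 4.2191*I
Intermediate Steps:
s(w, R) = -4 (s(w, R) = 0 - 4 = -4)
X(v, E) = 2*E/(-4 + v) (X(v, E) = (E + E)/(v - 4) = (2*E)/(-4 + v) = 2*E/(-4 + v))
sqrt((X(1, 10) + 154)/(91 - 24) - 20) = sqrt((2*10/(-4 + 1) + 154)/(91 - 24) - 20) = sqrt((2*10/(-3) + 154)/67 - 20) = sqrt((2*10*(-1/3) + 154)*(1/67) - 20) = sqrt((-20/3 + 154)*(1/67) - 20) = sqrt((442/3)*(1/67) - 20) = sqrt(442/201 - 20) = sqrt(-3578/201) = I*sqrt(719178)/201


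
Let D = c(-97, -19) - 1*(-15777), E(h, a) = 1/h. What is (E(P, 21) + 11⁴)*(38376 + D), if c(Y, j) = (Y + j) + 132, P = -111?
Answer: 88032750350/111 ≈ 7.9309e+8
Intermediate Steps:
c(Y, j) = 132 + Y + j
D = 15793 (D = (132 - 97 - 19) - 1*(-15777) = 16 + 15777 = 15793)
(E(P, 21) + 11⁴)*(38376 + D) = (1/(-111) + 11⁴)*(38376 + 15793) = (-1/111 + 14641)*54169 = (1625150/111)*54169 = 88032750350/111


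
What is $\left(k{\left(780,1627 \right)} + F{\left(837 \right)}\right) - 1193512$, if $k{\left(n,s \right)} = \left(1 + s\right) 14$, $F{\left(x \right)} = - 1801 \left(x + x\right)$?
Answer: $-4185594$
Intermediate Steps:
$F{\left(x \right)} = - 3602 x$ ($F{\left(x \right)} = - 1801 \cdot 2 x = - 3602 x$)
$k{\left(n,s \right)} = 14 + 14 s$
$\left(k{\left(780,1627 \right)} + F{\left(837 \right)}\right) - 1193512 = \left(\left(14 + 14 \cdot 1627\right) - 3014874\right) - 1193512 = \left(\left(14 + 22778\right) - 3014874\right) - 1193512 = \left(22792 - 3014874\right) - 1193512 = -2992082 - 1193512 = -4185594$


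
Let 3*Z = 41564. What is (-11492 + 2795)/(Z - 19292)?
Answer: 26091/16312 ≈ 1.5995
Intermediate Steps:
Z = 41564/3 (Z = (1/3)*41564 = 41564/3 ≈ 13855.)
(-11492 + 2795)/(Z - 19292) = (-11492 + 2795)/(41564/3 - 19292) = -8697/(-16312/3) = -8697*(-3/16312) = 26091/16312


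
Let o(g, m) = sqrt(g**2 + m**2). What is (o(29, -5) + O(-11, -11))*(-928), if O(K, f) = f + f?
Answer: 20416 - 928*sqrt(866) ≈ -6893.1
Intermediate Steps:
O(K, f) = 2*f
(o(29, -5) + O(-11, -11))*(-928) = (sqrt(29**2 + (-5)**2) + 2*(-11))*(-928) = (sqrt(841 + 25) - 22)*(-928) = (sqrt(866) - 22)*(-928) = (-22 + sqrt(866))*(-928) = 20416 - 928*sqrt(866)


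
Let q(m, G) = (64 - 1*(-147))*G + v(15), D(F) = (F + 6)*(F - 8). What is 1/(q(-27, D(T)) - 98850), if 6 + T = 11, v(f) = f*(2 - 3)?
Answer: -1/105828 ≈ -9.4493e-6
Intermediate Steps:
v(f) = -f (v(f) = f*(-1) = -f)
T = 5 (T = -6 + 11 = 5)
D(F) = (-8 + F)*(6 + F) (D(F) = (6 + F)*(-8 + F) = (-8 + F)*(6 + F))
q(m, G) = -15 + 211*G (q(m, G) = (64 - 1*(-147))*G - 1*15 = (64 + 147)*G - 15 = 211*G - 15 = -15 + 211*G)
1/(q(-27, D(T)) - 98850) = 1/((-15 + 211*(-48 + 5² - 2*5)) - 98850) = 1/((-15 + 211*(-48 + 25 - 10)) - 98850) = 1/((-15 + 211*(-33)) - 98850) = 1/((-15 - 6963) - 98850) = 1/(-6978 - 98850) = 1/(-105828) = -1/105828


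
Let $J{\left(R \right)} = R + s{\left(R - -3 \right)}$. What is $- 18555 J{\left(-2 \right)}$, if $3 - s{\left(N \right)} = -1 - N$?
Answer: $-55665$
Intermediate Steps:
$s{\left(N \right)} = 4 + N$ ($s{\left(N \right)} = 3 - \left(-1 - N\right) = 3 + \left(1 + N\right) = 4 + N$)
$J{\left(R \right)} = 7 + 2 R$ ($J{\left(R \right)} = R + \left(4 + \left(R - -3\right)\right) = R + \left(4 + \left(R + 3\right)\right) = R + \left(4 + \left(3 + R\right)\right) = R + \left(7 + R\right) = 7 + 2 R$)
$- 18555 J{\left(-2 \right)} = - 18555 \left(7 + 2 \left(-2\right)\right) = - 18555 \left(7 - 4\right) = \left(-18555\right) 3 = -55665$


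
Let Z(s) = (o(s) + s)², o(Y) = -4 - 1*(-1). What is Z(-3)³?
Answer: 46656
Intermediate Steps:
o(Y) = -3 (o(Y) = -4 + 1 = -3)
Z(s) = (-3 + s)²
Z(-3)³ = ((-3 - 3)²)³ = ((-6)²)³ = 36³ = 46656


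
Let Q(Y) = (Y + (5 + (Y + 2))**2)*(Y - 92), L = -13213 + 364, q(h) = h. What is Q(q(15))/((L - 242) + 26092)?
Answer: -38423/13001 ≈ -2.9554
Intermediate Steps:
L = -12849
Q(Y) = (-92 + Y)*(Y + (7 + Y)**2) (Q(Y) = (Y + (5 + (2 + Y))**2)*(-92 + Y) = (Y + (7 + Y)**2)*(-92 + Y) = (-92 + Y)*(Y + (7 + Y)**2))
Q(q(15))/((L - 242) + 26092) = (-4508 + 15**3 - 1331*15 - 77*15**2)/((-12849 - 242) + 26092) = (-4508 + 3375 - 19965 - 77*225)/(-13091 + 26092) = (-4508 + 3375 - 19965 - 17325)/13001 = -38423*1/13001 = -38423/13001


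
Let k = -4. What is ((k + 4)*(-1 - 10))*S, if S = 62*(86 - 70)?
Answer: 0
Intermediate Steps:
S = 992 (S = 62*16 = 992)
((k + 4)*(-1 - 10))*S = ((-4 + 4)*(-1 - 10))*992 = (0*(-11))*992 = 0*992 = 0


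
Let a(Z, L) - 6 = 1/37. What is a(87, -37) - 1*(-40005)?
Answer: 1480408/37 ≈ 40011.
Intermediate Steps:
a(Z, L) = 223/37 (a(Z, L) = 6 + 1/37 = 223/37)
a(87, -37) - 1*(-40005) = 223/37 - 1*(-40005) = 223/37 + 40005 = 1480408/37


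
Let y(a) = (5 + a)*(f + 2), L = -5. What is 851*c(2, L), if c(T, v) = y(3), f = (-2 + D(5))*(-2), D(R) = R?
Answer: -27232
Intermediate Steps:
f = -6 (f = (-2 + 5)*(-2) = 3*(-2) = -6)
y(a) = -20 - 4*a (y(a) = (5 + a)*(-6 + 2) = (5 + a)*(-4) = -20 - 4*a)
c(T, v) = -32 (c(T, v) = -20 - 4*3 = -20 - 12 = -32)
851*c(2, L) = 851*(-32) = -27232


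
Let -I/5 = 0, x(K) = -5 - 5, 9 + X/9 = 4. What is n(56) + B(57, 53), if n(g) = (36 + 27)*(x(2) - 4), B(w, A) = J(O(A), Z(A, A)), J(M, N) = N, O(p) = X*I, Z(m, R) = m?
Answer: -829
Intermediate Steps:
X = -45 (X = -81 + 9*4 = -81 + 36 = -45)
x(K) = -10
I = 0 (I = -5*0 = 0)
O(p) = 0 (O(p) = -45*0 = 0)
B(w, A) = A
n(g) = -882 (n(g) = (36 + 27)*(-10 - 4) = 63*(-14) = -882)
n(56) + B(57, 53) = -882 + 53 = -829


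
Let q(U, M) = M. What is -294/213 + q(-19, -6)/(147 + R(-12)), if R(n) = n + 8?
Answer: -14440/10153 ≈ -1.4222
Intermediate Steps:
R(n) = 8 + n
-294/213 + q(-19, -6)/(147 + R(-12)) = -294/213 - 6/(147 + (8 - 12)) = -294*1/213 - 6/(147 - 4) = -98/71 - 6/143 = -14440/10153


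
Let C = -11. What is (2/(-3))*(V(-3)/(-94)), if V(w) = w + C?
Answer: -14/141 ≈ -0.099291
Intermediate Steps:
V(w) = -11 + w (V(w) = w - 11 = -11 + w)
(2/(-3))*(V(-3)/(-94)) = (2/(-3))*((-11 - 3)/(-94)) = (2*(-⅓))*(-14*(-1/94)) = -⅔*7/47 = -14/141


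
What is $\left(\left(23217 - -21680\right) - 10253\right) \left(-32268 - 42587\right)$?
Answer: $-2593276620$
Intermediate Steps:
$\left(\left(23217 - -21680\right) - 10253\right) \left(-32268 - 42587\right) = \left(\left(23217 + 21680\right) - 10253\right) \left(-74855\right) = \left(44897 - 10253\right) \left(-74855\right) = 34644 \left(-74855\right) = -2593276620$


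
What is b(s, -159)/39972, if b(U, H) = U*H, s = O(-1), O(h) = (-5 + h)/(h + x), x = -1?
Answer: -159/13324 ≈ -0.011933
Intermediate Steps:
O(h) = (-5 + h)/(-1 + h) (O(h) = (-5 + h)/(h - 1) = (-5 + h)/(-1 + h))
s = 3 (s = (-5 - 1)/(-1 - 1) = -6/(-2) = -½*(-6) = 3)
b(U, H) = H*U
b(s, -159)/39972 = -159*3/39972 = -477*1/39972 = -159/13324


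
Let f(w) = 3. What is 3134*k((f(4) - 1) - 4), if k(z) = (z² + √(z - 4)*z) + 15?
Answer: 59546 - 6268*I*√6 ≈ 59546.0 - 15353.0*I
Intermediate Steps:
k(z) = 15 + z² + z*√(-4 + z) (k(z) = (z² + √(-4 + z)*z) + 15 = (z² + z*√(-4 + z)) + 15 = 15 + z² + z*√(-4 + z))
3134*k((f(4) - 1) - 4) = 3134*(15 + ((3 - 1) - 4)² + ((3 - 1) - 4)*√(-4 + ((3 - 1) - 4))) = 3134*(15 + (2 - 4)² + (2 - 4)*√(-4 + (2 - 4))) = 3134*(15 + (-2)² - 2*√(-4 - 2)) = 3134*(15 + 4 - 2*I*√6) = 3134*(19 - 2*I*√6) = 59546 - 6268*I*√6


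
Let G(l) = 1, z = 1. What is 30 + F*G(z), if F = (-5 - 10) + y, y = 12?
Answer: 27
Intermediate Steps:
F = -3 (F = (-5 - 10) + 12 = -15 + 12 = -3)
30 + F*G(z) = 30 - 3*1 = 30 - 3 = 27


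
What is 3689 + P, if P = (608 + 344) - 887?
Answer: 3754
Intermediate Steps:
P = 65 (P = 952 - 887 = 65)
3689 + P = 3689 + 65 = 3754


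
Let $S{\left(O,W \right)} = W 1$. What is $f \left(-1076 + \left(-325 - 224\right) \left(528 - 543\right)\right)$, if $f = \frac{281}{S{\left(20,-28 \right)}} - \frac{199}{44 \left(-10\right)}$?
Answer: $- \frac{211312203}{3080} \approx -68608.0$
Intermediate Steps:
$S{\left(O,W \right)} = W$
$f = - \frac{29517}{3080}$ ($f = \frac{281}{-28} - \frac{199}{44 \left(-10\right)} = 281 \left(- \frac{1}{28}\right) - \frac{199}{-440} = - \frac{281}{28} - - \frac{199}{440} = - \frac{281}{28} + \frac{199}{440} = - \frac{29517}{3080} \approx -9.5834$)
$f \left(-1076 + \left(-325 - 224\right) \left(528 - 543\right)\right) = - \frac{29517 \left(-1076 + \left(-325 - 224\right) \left(528 - 543\right)\right)}{3080} = - \frac{29517 \left(-1076 - -8235\right)}{3080} = - \frac{29517 \left(-1076 + 8235\right)}{3080} = \left(- \frac{29517}{3080}\right) 7159 = - \frac{211312203}{3080}$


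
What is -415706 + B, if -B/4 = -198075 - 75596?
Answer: 678978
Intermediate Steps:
B = 1094684 (B = -4*(-198075 - 75596) = -4*(-273671) = 1094684)
-415706 + B = -415706 + 1094684 = 678978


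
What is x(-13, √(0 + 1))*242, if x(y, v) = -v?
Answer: -242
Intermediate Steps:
x(-13, √(0 + 1))*242 = -√(0 + 1)*242 = -√1*242 = -1*1*242 = -1*242 = -242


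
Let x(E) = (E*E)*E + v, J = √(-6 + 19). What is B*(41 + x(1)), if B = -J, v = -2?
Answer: -40*√13 ≈ -144.22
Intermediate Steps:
J = √13 ≈ 3.6056
B = -√13 ≈ -3.6056
x(E) = -2 + E³ (x(E) = (E*E)*E - 2 = E²*E - 2 = E³ - 2 = -2 + E³)
B*(41 + x(1)) = (-√13)*(41 + (-2 + 1³)) = (-√13)*(41 + (-2 + 1)) = (-√13)*(41 - 1) = -√13*40 = -40*√13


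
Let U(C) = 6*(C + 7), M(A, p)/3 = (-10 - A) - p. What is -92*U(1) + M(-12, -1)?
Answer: -4407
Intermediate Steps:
M(A, p) = -30 - 3*A - 3*p (M(A, p) = 3*((-10 - A) - p) = 3*(-10 - A - p) = -30 - 3*A - 3*p)
U(C) = 42 + 6*C (U(C) = 6*(7 + C) = 42 + 6*C)
-92*U(1) + M(-12, -1) = -92*(42 + 6*1) + (-30 - 3*(-12) - 3*(-1)) = -92*(42 + 6) + (-30 + 36 + 3) = -92*48 + 9 = -4416 + 9 = -4407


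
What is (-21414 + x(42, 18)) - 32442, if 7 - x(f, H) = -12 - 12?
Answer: -53825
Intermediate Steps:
x(f, H) = 31 (x(f, H) = 7 - (-12 - 12) = 7 - 1*(-24) = 7 + 24 = 31)
(-21414 + x(42, 18)) - 32442 = (-21414 + 31) - 32442 = -21383 - 32442 = -53825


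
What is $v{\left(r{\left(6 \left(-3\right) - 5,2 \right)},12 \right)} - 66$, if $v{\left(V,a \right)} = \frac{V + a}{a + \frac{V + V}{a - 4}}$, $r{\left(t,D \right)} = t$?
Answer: $- \frac{1694}{25} \approx -67.76$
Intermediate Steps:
$v{\left(V,a \right)} = \frac{V + a}{a + \frac{2 V}{-4 + a}}$
$v{\left(r{\left(6 \left(-3\right) - 5,2 \right)},12 \right)} - 66 = \frac{12^{2} - 4 \left(6 \left(-3\right) - 5\right) - 48 + \left(6 \left(-3\right) - 5\right) 12}{12^{2} - 48 + 2 \left(6 \left(-3\right) - 5\right)} - 66 = \frac{144 - 4 \left(-18 - 5\right) - 48 + \left(-18 - 5\right) 12}{144 - 48 + 2 \left(-18 - 5\right)} - 66 = \frac{144 - -92 - 48 - 276}{144 - 48 + 2 \left(-23\right)} - 66 = \frac{144 + 92 - 48 - 276}{144 - 48 - 46} - 66 = \frac{1}{50} \left(-88\right) - 66 = - \frac{44}{25} - 66 = - \frac{1694}{25}$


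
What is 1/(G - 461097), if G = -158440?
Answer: -1/619537 ≈ -1.6141e-6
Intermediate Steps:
1/(G - 461097) = 1/(-158440 - 461097) = 1/(-619537) = -1/619537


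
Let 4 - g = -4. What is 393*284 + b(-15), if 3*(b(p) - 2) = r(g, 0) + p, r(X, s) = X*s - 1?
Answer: 334826/3 ≈ 1.1161e+5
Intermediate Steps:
g = 8 (g = 4 - 1*(-4) = 4 + 4 = 8)
r(X, s) = -1 + X*s
b(p) = 5/3 + p/3 (b(p) = 2 + ((-1 + 8*0) + p)/3 = 2 + ((-1 + 0) + p)/3 = 2 + (-1 + p)/3 = 2 + (-⅓ + p/3) = 5/3 + p/3)
393*284 + b(-15) = 393*284 + (5/3 + (⅓)*(-15)) = 111612 + (5/3 - 5) = 111612 - 10/3 = 334826/3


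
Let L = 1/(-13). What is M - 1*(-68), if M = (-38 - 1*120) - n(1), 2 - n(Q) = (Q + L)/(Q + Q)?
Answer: -1190/13 ≈ -91.538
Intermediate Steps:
L = -1/13 ≈ -0.076923
n(Q) = 2 - (-1/13 + Q)/(2*Q) (n(Q) = 2 - (Q - 1/13)/(Q + Q) = 2 - (-1/13 + Q)/(2*Q))
M = -2074/13 (M = (-38 - 1*120) - (1 + 39*1)/(26*1) = (-38 - 120) - (1 + 39)/26 = -158 - 40/26 = -158 - 1*20/13 = -158 - 20/13 = -2074/13 ≈ -159.54)
M - 1*(-68) = -2074/13 - 1*(-68) = -2074/13 + 68 = -1190/13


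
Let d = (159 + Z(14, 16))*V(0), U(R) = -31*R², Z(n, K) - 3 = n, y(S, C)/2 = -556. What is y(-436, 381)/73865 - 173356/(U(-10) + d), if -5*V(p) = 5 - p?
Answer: 3200324507/60495435 ≈ 52.902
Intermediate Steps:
y(S, C) = -1112 (y(S, C) = 2*(-556) = -1112)
V(p) = -1 + p/5 (V(p) = -(5 - p)/5 = -1 + p/5)
Z(n, K) = 3 + n
d = -176 (d = (159 + (3 + 14))*(-1 + (⅕)*0) = (159 + 17)*(-1 + 0) = 176*(-1) = -176)
y(-436, 381)/73865 - 173356/(U(-10) + d) = -1112/73865 - 173356/(-31*(-10)² - 176) = -1112*1/73865 - 173356/(-31*100 - 176) = -1112/73865 - 173356/(-3100 - 176) = -1112/73865 - 173356/(-3276) = -1112/73865 - 173356*(-1/3276) = -1112/73865 + 43339/819 = 3200324507/60495435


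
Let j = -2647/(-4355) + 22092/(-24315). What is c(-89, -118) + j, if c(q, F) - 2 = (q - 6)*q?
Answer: 59699687678/7059455 ≈ 8456.7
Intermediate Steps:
c(q, F) = 2 + q*(-6 + q) (c(q, F) = 2 + (q - 6)*q = 2 + (-6 + q)*q = 2 + q*(-6 + q))
j = -2123257/7059455 (j = -2647*(-1/4355) + 22092*(-1/24315) = 2647/4355 - 7364/8105 = -2123257/7059455 ≈ -0.30077)
c(-89, -118) + j = (2 + (-89)² - 6*(-89)) - 2123257/7059455 = (2 + 7921 + 534) - 2123257/7059455 = 8457 - 2123257/7059455 = 59699687678/7059455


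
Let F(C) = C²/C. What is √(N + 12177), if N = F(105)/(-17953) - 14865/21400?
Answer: √17972849235029316810/38419420 ≈ 110.35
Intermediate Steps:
F(C) = C
N = -53823669/76838840 (N = 105/(-17953) - 14865/21400 = 105*(-1/17953) - 14865*1/21400 = -105/17953 - 2973/4280 = -53823669/76838840 ≈ -0.70047)
√(N + 12177) = √(-53823669/76838840 + 12177) = √(935612731011/76838840) = √17972849235029316810/38419420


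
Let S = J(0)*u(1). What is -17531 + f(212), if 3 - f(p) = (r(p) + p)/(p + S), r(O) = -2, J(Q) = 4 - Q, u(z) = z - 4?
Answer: -350581/20 ≈ -17529.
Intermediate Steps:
u(z) = -4 + z
S = -12 (S = (4 - 1*0)*(-4 + 1) = (4 + 0)*(-3) = 4*(-3) = -12)
f(p) = 3 - (-2 + p)/(-12 + p) (f(p) = 3 - (-2 + p)/(p - 12) = 3 - (-2 + p)/(-12 + p))
-17531 + f(212) = -17531 + 2*(-17 + 212)/(-12 + 212) = -17531 + 2*195/200 = -17531 + 2*(1/200)*195 = -17531 + 39/20 = -350581/20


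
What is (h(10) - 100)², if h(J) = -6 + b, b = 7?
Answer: 9801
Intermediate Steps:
h(J) = 1 (h(J) = -6 + 7 = 1)
(h(10) - 100)² = (1 - 100)² = (-99)² = 9801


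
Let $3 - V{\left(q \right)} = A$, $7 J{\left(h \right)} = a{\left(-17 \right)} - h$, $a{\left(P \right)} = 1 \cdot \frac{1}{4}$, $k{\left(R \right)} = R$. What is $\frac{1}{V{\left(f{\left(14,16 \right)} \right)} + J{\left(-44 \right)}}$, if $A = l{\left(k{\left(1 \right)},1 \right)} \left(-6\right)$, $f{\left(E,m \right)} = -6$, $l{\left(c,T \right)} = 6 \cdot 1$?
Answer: $\frac{28}{1269} \approx 0.022065$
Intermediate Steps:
$a{\left(P \right)} = \frac{1}{4}$ ($a{\left(P \right)} = 1 \cdot \frac{1}{4} = \frac{1}{4}$)
$J{\left(h \right)} = \frac{1}{28} - \frac{h}{7}$ ($J{\left(h \right)} = \frac{\frac{1}{4} - h}{7} = \frac{1}{28} - \frac{h}{7}$)
$l{\left(c,T \right)} = 6$
$A = -36$ ($A = 6 \left(-6\right) = -36$)
$V{\left(q \right)} = 39$ ($V{\left(q \right)} = 3 - -36 = 3 + 36 = 39$)
$\frac{1}{V{\left(f{\left(14,16 \right)} \right)} + J{\left(-44 \right)}} = \frac{1}{39 + \left(\frac{1}{28} - - \frac{44}{7}\right)} = \frac{1}{39 + \left(\frac{1}{28} + \frac{44}{7}\right)} = \frac{1}{39 + \frac{177}{28}} = \frac{1}{\frac{1269}{28}} = \frac{28}{1269}$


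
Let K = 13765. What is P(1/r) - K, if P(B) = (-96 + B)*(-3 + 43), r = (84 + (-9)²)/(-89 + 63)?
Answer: -581173/33 ≈ -17611.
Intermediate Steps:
r = -165/26 (r = (84 + 81)/(-26) = 165*(-1/26) = -165/26 ≈ -6.3462)
P(B) = -3840 + 40*B (P(B) = (-96 + B)*40 = -3840 + 40*B)
P(1/r) - K = (-3840 + 40/(-165/26)) - 1*13765 = (-3840 + 40*(-26/165)) - 13765 = (-3840 - 208/33) - 13765 = -126928/33 - 13765 = -581173/33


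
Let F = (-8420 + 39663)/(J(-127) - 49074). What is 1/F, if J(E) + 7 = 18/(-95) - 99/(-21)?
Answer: -32635856/20776595 ≈ -1.5708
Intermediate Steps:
J(E) = -1646/665 (J(E) = -7 + (18/(-95) - 99/(-21)) = -7 + (18*(-1/95) - 99*(-1/21)) = -7 + (-18/95 + 33/7) = -7 + 3009/665 = -1646/665)
F = -20776595/32635856 (F = (-8420 + 39663)/(-1646/665 - 49074) = 31243/(-32635856/665) = 31243*(-665/32635856) = -20776595/32635856 ≈ -0.63662)
1/F = 1/(-20776595/32635856) = -32635856/20776595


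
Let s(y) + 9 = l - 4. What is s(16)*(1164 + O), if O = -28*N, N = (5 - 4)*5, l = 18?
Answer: 5120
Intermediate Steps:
s(y) = 5 (s(y) = -9 + (18 - 4) = -9 + 14 = 5)
N = 5 (N = 1*5 = 5)
O = -140 (O = -28*5 = -140)
s(16)*(1164 + O) = 5*(1164 - 140) = 5*1024 = 5120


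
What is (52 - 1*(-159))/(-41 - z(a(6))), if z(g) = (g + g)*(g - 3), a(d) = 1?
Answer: -211/37 ≈ -5.7027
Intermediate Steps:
z(g) = 2*g*(-3 + g) (z(g) = (2*g)*(-3 + g) = 2*g*(-3 + g))
(52 - 1*(-159))/(-41 - z(a(6))) = (52 - 1*(-159))/(-41 - 2*(-3 + 1)) = (52 + 159)/(-41 - 2*(-2)) = 211/(-41 - 1*(-4)) = 211/(-41 + 4) = 211/(-37) = -1/37*211 = -211/37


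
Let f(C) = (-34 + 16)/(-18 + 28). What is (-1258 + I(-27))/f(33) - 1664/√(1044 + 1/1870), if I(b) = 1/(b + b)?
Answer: 339665/486 - 1664*√3650765470/1952281 ≈ 647.40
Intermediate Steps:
f(C) = -9/5 (f(C) = -18/10 = -18*⅒ = -9/5)
I(b) = 1/(2*b)
(-1258 + I(-27))/f(33) - 1664/√(1044 + 1/1870) = (-1258 + (½)/(-27))/(-9/5) - 1664/√(1044 + 1/1870) = (-1258 + (½)*(-1/27))*(-5/9) - 1664/√(1044 + 1/1870) = (-1258 - 1/54)*(-5/9) - 1664*√3650765470/1952281 = -67933/54*(-5/9) - 1664*√3650765470/1952281 = 339665/486 - 1664*√3650765470/1952281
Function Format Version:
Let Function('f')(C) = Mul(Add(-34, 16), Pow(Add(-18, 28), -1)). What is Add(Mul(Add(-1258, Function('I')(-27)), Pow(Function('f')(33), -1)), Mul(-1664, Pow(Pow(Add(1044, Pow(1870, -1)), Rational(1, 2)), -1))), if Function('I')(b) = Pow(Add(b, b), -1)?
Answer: Add(Rational(339665, 486), Mul(Rational(-1664, 1952281), Pow(3650765470, Rational(1, 2)))) ≈ 647.40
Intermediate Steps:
Function('f')(C) = Rational(-9, 5) (Function('f')(C) = Mul(-18, Pow(10, -1)) = Mul(-18, Rational(1, 10)) = Rational(-9, 5))
Function('I')(b) = Mul(Rational(1, 2), Pow(b, -1)) (Function('I')(b) = Pow(Mul(2, b), -1) = Mul(Rational(1, 2), Pow(b, -1)))
Add(Mul(Add(-1258, Function('I')(-27)), Pow(Function('f')(33), -1)), Mul(-1664, Pow(Pow(Add(1044, Pow(1870, -1)), Rational(1, 2)), -1))) = Add(Mul(Add(-1258, Mul(Rational(1, 2), Pow(-27, -1))), Pow(Rational(-9, 5), -1)), Mul(-1664, Pow(Pow(Add(1044, Pow(1870, -1)), Rational(1, 2)), -1))) = Add(Mul(Add(-1258, Mul(Rational(1, 2), Rational(-1, 27))), Rational(-5, 9)), Mul(-1664, Pow(Pow(Add(1044, Rational(1, 1870)), Rational(1, 2)), -1))) = Add(Mul(Add(-1258, Rational(-1, 54)), Rational(-5, 9)), Mul(-1664, Pow(Pow(Rational(1952281, 1870), Rational(1, 2)), -1))) = Add(Mul(Rational(-67933, 54), Rational(-5, 9)), Mul(-1664, Pow(Mul(Rational(1, 1870), Pow(3650765470, Rational(1, 2))), -1))) = Add(Rational(339665, 486), Mul(-1664, Mul(Rational(1, 1952281), Pow(3650765470, Rational(1, 2))))) = Add(Rational(339665, 486), Mul(Rational(-1664, 1952281), Pow(3650765470, Rational(1, 2))))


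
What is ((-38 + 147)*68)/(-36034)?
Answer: -3706/18017 ≈ -0.20569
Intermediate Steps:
((-38 + 147)*68)/(-36034) = (109*68)*(-1/36034) = 7412*(-1/36034) = -3706/18017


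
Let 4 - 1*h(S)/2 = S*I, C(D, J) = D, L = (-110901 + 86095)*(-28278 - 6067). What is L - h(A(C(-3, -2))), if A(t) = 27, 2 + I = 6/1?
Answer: 851962278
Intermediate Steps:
I = 4 (I = -2 + 6/1 = -2 + 6*1 = -2 + 6 = 4)
L = 851962070 (L = -24806*(-34345) = 851962070)
h(S) = 8 - 8*S (h(S) = 8 - 2*S*4 = 8 - 8*S)
L - h(A(C(-3, -2))) = 851962070 - (8 - 8*27) = 851962070 - (8 - 216) = 851962070 - 1*(-208) = 851962070 + 208 = 851962278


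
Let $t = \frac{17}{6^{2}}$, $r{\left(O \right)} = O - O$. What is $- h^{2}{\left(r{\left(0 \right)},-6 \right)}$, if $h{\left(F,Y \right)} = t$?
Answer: $- \frac{289}{1296} \approx -0.22299$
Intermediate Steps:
$r{\left(O \right)} = 0$
$t = \frac{17}{36} \approx 0.47222$
$h{\left(F,Y \right)} = \frac{17}{36}$
$- h^{2}{\left(r{\left(0 \right)},-6 \right)} = - \left(\frac{17}{36}\right)^{2} = \left(-1\right) \frac{289}{1296} = - \frac{289}{1296}$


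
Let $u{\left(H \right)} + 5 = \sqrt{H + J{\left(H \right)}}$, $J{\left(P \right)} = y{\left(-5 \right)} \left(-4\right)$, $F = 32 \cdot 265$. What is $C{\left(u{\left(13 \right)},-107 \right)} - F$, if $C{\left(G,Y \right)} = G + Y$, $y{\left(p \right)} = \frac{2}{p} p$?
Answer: $-8592 + \sqrt{5} \approx -8589.8$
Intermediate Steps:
$y{\left(p \right)} = 2$
$F = 8480$
$J{\left(P \right)} = -8$ ($J{\left(P \right)} = 2 \left(-4\right) = -8$)
$u{\left(H \right)} = -5 + \sqrt{-8 + H}$ ($u{\left(H \right)} = -5 + \sqrt{H - 8} = -5 + \sqrt{-8 + H}$)
$C{\left(u{\left(13 \right)},-107 \right)} - F = \left(\left(-5 + \sqrt{-8 + 13}\right) - 107\right) - 8480 = \left(\left(-5 + \sqrt{5}\right) - 107\right) - 8480 = \left(-112 + \sqrt{5}\right) - 8480 = -8592 + \sqrt{5}$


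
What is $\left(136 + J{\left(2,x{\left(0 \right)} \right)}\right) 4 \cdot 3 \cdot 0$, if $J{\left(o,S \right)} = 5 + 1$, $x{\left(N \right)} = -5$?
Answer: $0$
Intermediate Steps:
$J{\left(o,S \right)} = 6$
$\left(136 + J{\left(2,x{\left(0 \right)} \right)}\right) 4 \cdot 3 \cdot 0 = \left(136 + 6\right) 4 \cdot 3 \cdot 0 = 142 \cdot 12 \cdot 0 = 142 \cdot 0 = 0$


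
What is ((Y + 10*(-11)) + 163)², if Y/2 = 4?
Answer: 3721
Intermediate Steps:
Y = 8 (Y = 2*4 = 8)
((Y + 10*(-11)) + 163)² = ((8 + 10*(-11)) + 163)² = ((8 - 110) + 163)² = (-102 + 163)² = 61² = 3721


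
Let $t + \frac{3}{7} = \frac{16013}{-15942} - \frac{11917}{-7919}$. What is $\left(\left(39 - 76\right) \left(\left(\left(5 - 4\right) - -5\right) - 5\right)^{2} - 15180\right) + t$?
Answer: $- \frac{13447395503287}{883712886} \approx -15217.0$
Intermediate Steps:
$t = \frac{63482975}{883712886}$ ($t = - \frac{3}{7} + \left(\frac{16013}{-15942} - \frac{11917}{-7919}\right) = - \frac{3}{7} + \left(16013 \left(- \frac{1}{15942}\right) - - \frac{11917}{7919}\right) = - \frac{3}{7} + \left(- \frac{16013}{15942} + \frac{11917}{7919}\right) = - \frac{3}{7} + \frac{63173867}{126244698} = \frac{63482975}{883712886} \approx 0.071837$)
$\left(\left(39 - 76\right) \left(\left(\left(5 - 4\right) - -5\right) - 5\right)^{2} - 15180\right) + t = \left(\left(39 - 76\right) \left(\left(\left(5 - 4\right) - -5\right) - 5\right)^{2} - 15180\right) + \frac{63482975}{883712886} = \left(- 37 \left(\left(\left(5 - 4\right) + 5\right) - 5\right)^{2} - 15180\right) + \frac{63482975}{883712886} = \left(- 37 \left(\left(1 + 5\right) - 5\right)^{2} - 15180\right) + \frac{63482975}{883712886} = \left(- 37 \left(6 - 5\right)^{2} - 15180\right) + \frac{63482975}{883712886} = \left(- 37 \cdot 1^{2} - 15180\right) + \frac{63482975}{883712886} = \left(\left(-37\right) 1 - 15180\right) + \frac{63482975}{883712886} = \left(-37 - 15180\right) + \frac{63482975}{883712886} = -15217 + \frac{63482975}{883712886} = - \frac{13447395503287}{883712886}$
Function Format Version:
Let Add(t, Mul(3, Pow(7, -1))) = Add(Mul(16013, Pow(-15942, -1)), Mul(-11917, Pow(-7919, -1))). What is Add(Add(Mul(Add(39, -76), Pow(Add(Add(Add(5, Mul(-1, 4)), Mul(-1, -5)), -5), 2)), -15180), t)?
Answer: Rational(-13447395503287, 883712886) ≈ -15217.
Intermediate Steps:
t = Rational(63482975, 883712886) (t = Add(Rational(-3, 7), Add(Mul(16013, Pow(-15942, -1)), Mul(-11917, Pow(-7919, -1)))) = Add(Rational(-3, 7), Add(Mul(16013, Rational(-1, 15942)), Mul(-11917, Rational(-1, 7919)))) = Add(Rational(-3, 7), Add(Rational(-16013, 15942), Rational(11917, 7919))) = Add(Rational(-3, 7), Rational(63173867, 126244698)) = Rational(63482975, 883712886) ≈ 0.071837)
Add(Add(Mul(Add(39, -76), Pow(Add(Add(Add(5, Mul(-1, 4)), Mul(-1, -5)), -5), 2)), -15180), t) = Add(Add(Mul(Add(39, -76), Pow(Add(Add(Add(5, Mul(-1, 4)), Mul(-1, -5)), -5), 2)), -15180), Rational(63482975, 883712886)) = Add(Add(Mul(-37, Pow(Add(Add(Add(5, -4), 5), -5), 2)), -15180), Rational(63482975, 883712886)) = Add(Add(Mul(-37, Pow(Add(Add(1, 5), -5), 2)), -15180), Rational(63482975, 883712886)) = Add(Add(Mul(-37, Pow(Add(6, -5), 2)), -15180), Rational(63482975, 883712886)) = Add(Add(Mul(-37, Pow(1, 2)), -15180), Rational(63482975, 883712886)) = Add(Add(Mul(-37, 1), -15180), Rational(63482975, 883712886)) = Add(Add(-37, -15180), Rational(63482975, 883712886)) = Add(-15217, Rational(63482975, 883712886)) = Rational(-13447395503287, 883712886)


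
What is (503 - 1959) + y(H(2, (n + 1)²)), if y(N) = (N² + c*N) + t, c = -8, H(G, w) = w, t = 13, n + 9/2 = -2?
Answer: -12319/16 ≈ -769.94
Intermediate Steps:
n = -13/2 (n = -9/2 - 2 = -13/2 ≈ -6.5000)
y(N) = 13 + N² - 8*N (y(N) = (N² - 8*N) + 13 = 13 + N² - 8*N)
(503 - 1959) + y(H(2, (n + 1)²)) = (503 - 1959) + (13 + ((-13/2 + 1)²)² - 8*(-13/2 + 1)²) = -1456 + (13 + ((-11/2)²)² - 8*(-11/2)²) = -1456 + (13 + (121/4)² - 8*121/4) = -1456 + (13 + 14641/16 - 242) = -1456 + 10977/16 = -12319/16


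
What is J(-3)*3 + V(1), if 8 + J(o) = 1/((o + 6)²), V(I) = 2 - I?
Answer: -68/3 ≈ -22.667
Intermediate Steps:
J(o) = -8 + (6 + o)⁻² (J(o) = -8 + 1/((o + 6)²) = -8 + 1/((6 + o)²) = -8 + (6 + o)⁻²)
J(-3)*3 + V(1) = (-8 + (6 - 3)⁻²)*3 + (2 - 1*1) = (-8 + 3⁻²)*3 + (2 - 1) = (-8 + ⅑)*3 + 1 = -71/9*3 + 1 = -71/3 + 1 = -68/3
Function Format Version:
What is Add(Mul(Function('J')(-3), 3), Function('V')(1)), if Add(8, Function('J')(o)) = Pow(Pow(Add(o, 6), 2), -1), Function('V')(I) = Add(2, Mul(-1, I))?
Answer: Rational(-68, 3) ≈ -22.667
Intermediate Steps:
Function('J')(o) = Add(-8, Pow(Add(6, o), -2)) (Function('J')(o) = Add(-8, Pow(Pow(Add(o, 6), 2), -1)) = Add(-8, Pow(Pow(Add(6, o), 2), -1)) = Add(-8, Pow(Add(6, o), -2)))
Add(Mul(Function('J')(-3), 3), Function('V')(1)) = Add(Mul(Add(-8, Pow(Add(6, -3), -2)), 3), Add(2, Mul(-1, 1))) = Add(Mul(Add(-8, Pow(3, -2)), 3), Add(2, -1)) = Add(Mul(Add(-8, Rational(1, 9)), 3), 1) = Add(Mul(Rational(-71, 9), 3), 1) = Add(Rational(-71, 3), 1) = Rational(-68, 3)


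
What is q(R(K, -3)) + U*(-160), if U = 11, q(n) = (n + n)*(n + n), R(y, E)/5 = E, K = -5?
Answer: -860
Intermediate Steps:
R(y, E) = 5*E
q(n) = 4*n**2 (q(n) = (2*n)*(2*n) = 4*n**2)
q(R(K, -3)) + U*(-160) = 4*(5*(-3))**2 + 11*(-160) = 4*(-15)**2 - 1760 = 4*225 - 1760 = 900 - 1760 = -860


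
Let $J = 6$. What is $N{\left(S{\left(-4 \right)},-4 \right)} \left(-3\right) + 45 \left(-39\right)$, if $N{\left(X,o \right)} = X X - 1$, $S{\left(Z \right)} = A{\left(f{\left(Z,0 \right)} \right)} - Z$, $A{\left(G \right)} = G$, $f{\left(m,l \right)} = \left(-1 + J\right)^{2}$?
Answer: $-4275$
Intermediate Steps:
$f{\left(m,l \right)} = 25$ ($f{\left(m,l \right)} = \left(-1 + 6\right)^{2} = 5^{2} = 25$)
$S{\left(Z \right)} = 25 - Z$
$N{\left(X,o \right)} = -1 + X^{2}$ ($N{\left(X,o \right)} = X^{2} - 1 = -1 + X^{2}$)
$N{\left(S{\left(-4 \right)},-4 \right)} \left(-3\right) + 45 \left(-39\right) = \left(-1 + \left(25 - -4\right)^{2}\right) \left(-3\right) + 45 \left(-39\right) = \left(-1 + \left(25 + 4\right)^{2}\right) \left(-3\right) - 1755 = \left(-1 + 29^{2}\right) \left(-3\right) - 1755 = \left(-1 + 841\right) \left(-3\right) - 1755 = 840 \left(-3\right) - 1755 = -2520 - 1755 = -4275$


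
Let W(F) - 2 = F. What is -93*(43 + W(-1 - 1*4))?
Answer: -3720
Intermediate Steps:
W(F) = 2 + F
-93*(43 + W(-1 - 1*4)) = -93*(43 + (2 + (-1 - 1*4))) = -93*(43 + (2 + (-1 - 4))) = -93*(43 + (2 - 5)) = -93*(43 - 3) = -93*40 = -3720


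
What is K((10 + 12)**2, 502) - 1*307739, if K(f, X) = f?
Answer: -307255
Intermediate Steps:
K((10 + 12)**2, 502) - 1*307739 = (10 + 12)**2 - 1*307739 = 22**2 - 307739 = 484 - 307739 = -307255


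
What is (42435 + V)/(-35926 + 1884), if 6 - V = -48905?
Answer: -45673/17021 ≈ -2.6833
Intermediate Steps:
V = 48911 (V = 6 - 1*(-48905) = 6 + 48905 = 48911)
(42435 + V)/(-35926 + 1884) = (42435 + 48911)/(-35926 + 1884) = 91346/(-34042) = 91346*(-1/34042) = -45673/17021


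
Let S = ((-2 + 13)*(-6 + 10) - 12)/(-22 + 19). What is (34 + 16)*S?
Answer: -1600/3 ≈ -533.33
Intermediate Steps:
S = -32/3 (S = (11*4 - 12)/(-3) = (44 - 12)*(-⅓) = 32*(-⅓) = -32/3 ≈ -10.667)
(34 + 16)*S = (34 + 16)*(-32/3) = 50*(-32/3) = -1600/3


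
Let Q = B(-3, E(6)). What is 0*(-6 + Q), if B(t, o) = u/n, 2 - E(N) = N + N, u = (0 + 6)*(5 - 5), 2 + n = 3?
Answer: 0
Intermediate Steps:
n = 1 (n = -2 + 3 = 1)
u = 0 (u = 6*0 = 0)
E(N) = 2 - 2*N (E(N) = 2 - (N + N) = 2 - 2*N)
B(t, o) = 0 (B(t, o) = 0/1 = 0*1 = 0)
Q = 0
0*(-6 + Q) = 0*(-6 + 0) = 0*(-6) = 0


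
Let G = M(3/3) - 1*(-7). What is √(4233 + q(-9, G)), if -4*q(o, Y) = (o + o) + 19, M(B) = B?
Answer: √16931/2 ≈ 65.060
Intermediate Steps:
G = 8 (G = 3/3 - 1*(-7) = 3*(⅓) + 7 = 1 + 7 = 8)
q(o, Y) = -19/4 - o/2 (q(o, Y) = -((o + o) + 19)/4 = -(2*o + 19)/4 = -(19 + 2*o)/4 = -19/4 - o/2)
√(4233 + q(-9, G)) = √(4233 + (-19/4 - ½*(-9))) = √(4233 + (-19/4 + 9/2)) = √(4233 - ¼) = √(16931/4) = √16931/2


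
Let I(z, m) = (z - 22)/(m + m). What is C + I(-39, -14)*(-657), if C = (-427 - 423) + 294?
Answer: -55645/28 ≈ -1987.3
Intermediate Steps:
I(z, m) = (-22 + z)/(2*m) (I(z, m) = (-22 + z)/((2*m)) = (-22 + z)*(1/(2*m)) = (-22 + z)/(2*m))
C = -556 (C = -850 + 294 = -556)
C + I(-39, -14)*(-657) = -556 + ((½)*(-22 - 39)/(-14))*(-657) = -556 + ((½)*(-1/14)*(-61))*(-657) = -556 + (61/28)*(-657) = -556 - 40077/28 = -55645/28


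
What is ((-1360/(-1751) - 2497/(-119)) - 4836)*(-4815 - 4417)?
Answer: 544763157712/12257 ≈ 4.4445e+7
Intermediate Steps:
((-1360/(-1751) - 2497/(-119)) - 4836)*(-4815 - 4417) = ((-1360*(-1/1751) - 2497*(-1/119)) - 4836)*(-9232) = ((80/103 + 2497/119) - 4836)*(-9232) = (266711/12257 - 4836)*(-9232) = -59008141/12257*(-9232) = 544763157712/12257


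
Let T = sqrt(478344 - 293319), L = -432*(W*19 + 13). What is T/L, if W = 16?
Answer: -5*sqrt(7401)/136944 ≈ -0.0031410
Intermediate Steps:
L = -136944 (L = -432*(16*19 + 13) = -432*(304 + 13) = -432*317 = -136944)
T = 5*sqrt(7401) (T = sqrt(185025) = 5*sqrt(7401) ≈ 430.15)
T/L = (5*sqrt(7401))/(-136944) = (5*sqrt(7401))*(-1/136944) = -5*sqrt(7401)/136944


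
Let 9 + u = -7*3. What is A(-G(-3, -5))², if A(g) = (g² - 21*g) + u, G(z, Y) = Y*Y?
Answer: 1254400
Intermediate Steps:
G(z, Y) = Y²
u = -30 (u = -9 - 7*3 = -9 - 21 = -30)
A(g) = -30 + g² - 21*g (A(g) = (g² - 21*g) - 30 = -30 + g² - 21*g)
A(-G(-3, -5))² = (-30 + (-1*(-5)²)² - (-21)*(-5)²)² = (-30 + (-1*25)² - (-21)*25)² = (-30 + (-25)² - 21*(-25))² = (-30 + 625 + 525)² = 1120² = 1254400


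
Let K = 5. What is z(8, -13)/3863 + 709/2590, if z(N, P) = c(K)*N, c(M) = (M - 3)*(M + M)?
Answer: 3153267/10005170 ≈ 0.31516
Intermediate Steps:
c(M) = 2*M*(-3 + M) (c(M) = (-3 + M)*(2*M) = 2*M*(-3 + M))
z(N, P) = 20*N (z(N, P) = (2*5*(-3 + 5))*N = (2*5*2)*N = 20*N)
z(8, -13)/3863 + 709/2590 = (20*8)/3863 + 709/2590 = 160*(1/3863) + 709*(1/2590) = 160/3863 + 709/2590 = 3153267/10005170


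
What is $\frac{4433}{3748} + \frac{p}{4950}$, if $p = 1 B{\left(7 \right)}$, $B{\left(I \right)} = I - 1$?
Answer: $\frac{3660973}{3092100} \approx 1.184$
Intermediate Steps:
$B{\left(I \right)} = -1 + I$
$p = 6$ ($p = 1 \left(-1 + 7\right) = 1 \cdot 6 = 6$)
$\frac{4433}{3748} + \frac{p}{4950} = \frac{4433}{3748} + \frac{6}{4950} = 4433 \cdot \frac{1}{3748} + 6 \cdot \frac{1}{4950} = \frac{4433}{3748} + \frac{1}{825} = \frac{3660973}{3092100}$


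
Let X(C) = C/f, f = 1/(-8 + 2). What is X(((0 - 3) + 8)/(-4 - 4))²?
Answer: 225/16 ≈ 14.063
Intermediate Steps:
f = -⅙ (f = 1/(-6) = -⅙ ≈ -0.16667)
X(C) = -6*C (X(C) = C/(-⅙) = C*(-6) = -6*C)
X(((0 - 3) + 8)/(-4 - 4))² = (-6*((0 - 3) + 8)/(-4 - 4))² = (-6*(-3 + 8)/(-8))² = (-30*(-1)/8)² = (-6*(-5/8))² = (15/4)² = 225/16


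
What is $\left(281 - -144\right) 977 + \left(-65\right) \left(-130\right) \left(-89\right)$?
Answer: $-336825$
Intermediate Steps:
$\left(281 - -144\right) 977 + \left(-65\right) \left(-130\right) \left(-89\right) = \left(281 + 144\right) 977 + 8450 \left(-89\right) = 425 \cdot 977 - 752050 = 415225 - 752050 = -336825$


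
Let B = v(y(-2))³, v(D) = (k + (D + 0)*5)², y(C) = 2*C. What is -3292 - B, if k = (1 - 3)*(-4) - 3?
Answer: -11393917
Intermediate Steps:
k = 5 (k = -2*(-4) - 3 = 8 - 3 = 5)
v(D) = (5 + 5*D)² (v(D) = (5 + (D + 0)*5)² = (5 + D*5)² = (5 + 5*D)²)
B = 11390625 (B = (25*(1 + 2*(-2))²)³ = (25*(1 - 4)²)³ = (25*(-3)²)³ = (25*9)³ = 225³ = 11390625)
-3292 - B = -3292 - 1*11390625 = -3292 - 11390625 = -11393917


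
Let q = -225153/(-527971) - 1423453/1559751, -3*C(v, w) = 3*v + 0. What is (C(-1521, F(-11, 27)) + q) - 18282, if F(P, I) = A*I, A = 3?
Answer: -13803139090486141/823503295221 ≈ -16762.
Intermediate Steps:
F(P, I) = 3*I
C(v, w) = -v (C(v, w) = -(3*v + 0)/3 = -v)
q = -400359286960/823503295221 (q = -225153*(-1/527971) - 1423453*1/1559751 = 225153/527971 - 1423453/1559751 = -400359286960/823503295221 ≈ -0.48617)
(C(-1521, F(-11, 27)) + q) - 18282 = (-1*(-1521) - 400359286960/823503295221) - 18282 = (1521 - 400359286960/823503295221) - 18282 = 1252148152744181/823503295221 - 18282 = -13803139090486141/823503295221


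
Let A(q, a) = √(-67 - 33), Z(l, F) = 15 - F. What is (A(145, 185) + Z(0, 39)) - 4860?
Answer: -4884 + 10*I ≈ -4884.0 + 10.0*I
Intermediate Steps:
A(q, a) = 10*I (A(q, a) = √(-100) = 10*I)
(A(145, 185) + Z(0, 39)) - 4860 = (10*I + (15 - 1*39)) - 4860 = (10*I + (15 - 39)) - 4860 = (10*I - 24) - 4860 = (-24 + 10*I) - 4860 = -4884 + 10*I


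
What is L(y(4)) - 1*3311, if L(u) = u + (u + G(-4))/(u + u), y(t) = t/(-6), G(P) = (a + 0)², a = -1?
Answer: -39743/12 ≈ -3311.9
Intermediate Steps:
G(P) = 1 (G(P) = (-1 + 0)² = (-1)² = 1)
y(t) = -t/6 (y(t) = t*(-⅙) = -t/6)
L(u) = u + (1 + u)/(2*u) (L(u) = u + (u + 1)/(u + u) = u + (1 + u)/((2*u)) = u + (1 + u)*(1/(2*u)) = u + (1 + u)/(2*u))
L(y(4)) - 1*3311 = (½ - ⅙*4 + 1/(2*((-⅙*4)))) - 1*3311 = (½ - ⅔ + 1/(2*(-⅔))) - 3311 = (½ - ⅔ + (½)*(-3/2)) - 3311 = (½ - ⅔ - ¾) - 3311 = -11/12 - 3311 = -39743/12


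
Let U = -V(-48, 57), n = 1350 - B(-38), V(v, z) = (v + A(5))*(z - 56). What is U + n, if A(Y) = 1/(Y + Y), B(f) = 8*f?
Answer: 17019/10 ≈ 1701.9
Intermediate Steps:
A(Y) = 1/(2*Y)
V(v, z) = (-56 + z)*(⅒ + v) (V(v, z) = (v + (½)/5)*(z - 56) = (v + (½)*(⅕))*(-56 + z) = (v + ⅒)*(-56 + z) = (⅒ + v)*(-56 + z) = (-56 + z)*(⅒ + v))
n = 1654 (n = 1350 - 8*(-38) = 1350 - 1*(-304) = 1350 + 304 = 1654)
U = 479/10 (U = -(-28/5 - 56*(-48) + (⅒)*57 - 48*57) = -(-28/5 + 2688 + 57/10 - 2736) = -1*(-479/10) = 479/10 ≈ 47.900)
U + n = 479/10 + 1654 = 17019/10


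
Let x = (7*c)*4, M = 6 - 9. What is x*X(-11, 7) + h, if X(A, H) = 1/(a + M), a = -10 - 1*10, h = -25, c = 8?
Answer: -799/23 ≈ -34.739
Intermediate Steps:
M = -3
a = -20 (a = -10 - 10 = -20)
x = 224 (x = (7*8)*4 = 56*4 = 224)
X(A, H) = -1/23 (X(A, H) = 1/(-20 - 3) = 1/(-23) = -1/23)
x*X(-11, 7) + h = 224*(-1/23) - 25 = -224/23 - 25 = -799/23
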